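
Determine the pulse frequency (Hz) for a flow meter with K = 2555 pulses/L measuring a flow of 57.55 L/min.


Frequency = K * Q / 60 (converting L/min to L/s).
f = 2555 * 57.55 / 60
f = 147040.25 / 60
f = 2450.67 Hz

2450.67 Hz


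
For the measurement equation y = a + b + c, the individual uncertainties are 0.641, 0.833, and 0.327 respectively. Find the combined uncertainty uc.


For a sum of independent quantities, uc = sqrt(u1^2 + u2^2 + u3^2).
uc = sqrt(0.641^2 + 0.833^2 + 0.327^2)
uc = sqrt(0.410881 + 0.693889 + 0.106929)
uc = 1.1008

1.1008


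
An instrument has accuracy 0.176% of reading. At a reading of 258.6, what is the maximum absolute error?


Absolute error = (accuracy% / 100) * reading.
Error = (0.176 / 100) * 258.6
Error = 0.00176 * 258.6
Error = 0.4551

0.4551


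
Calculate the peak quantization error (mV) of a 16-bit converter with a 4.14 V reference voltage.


The maximum quantization error is +/- LSB/2.
LSB = Vref / 2^n = 4.14 / 65536 = 6.317e-05 V
Max error = LSB / 2 = 6.317e-05 / 2 = 3.159e-05 V
Max error = 0.0316 mV

0.0316 mV


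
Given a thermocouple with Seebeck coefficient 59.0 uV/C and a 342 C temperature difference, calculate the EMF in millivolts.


The thermocouple output V = sensitivity * dT.
V = 59.0 uV/C * 342 C
V = 20178.0 uV
V = 20.178 mV

20.178 mV


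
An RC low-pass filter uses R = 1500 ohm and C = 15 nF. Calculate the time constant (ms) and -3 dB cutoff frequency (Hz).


Time constant: tau = R * C.
tau = 1500 * 1.50e-08 = 2.25e-05 s
tau = 0.0225 ms
Cutoff frequency: fc = 1 / (2*pi*R*C).
fc = 1 / (2*pi*2.25e-05) = 7073.55 Hz

tau = 0.0225 ms, fc = 7073.55 Hz


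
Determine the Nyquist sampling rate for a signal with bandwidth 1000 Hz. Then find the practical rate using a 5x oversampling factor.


By Nyquist theorem, fs_min = 2 * fmax.
fs_min = 2 * 1000 = 2000 Hz
Practical rate = 5 * fs_min = 5 * 2000 = 10000 Hz

fs_min = 2000 Hz, fs_practical = 10000 Hz


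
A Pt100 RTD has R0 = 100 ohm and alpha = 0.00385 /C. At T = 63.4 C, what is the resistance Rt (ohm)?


The RTD equation: Rt = R0 * (1 + alpha * T).
Rt = 100 * (1 + 0.00385 * 63.4)
Rt = 100 * (1 + 0.24409)
Rt = 100 * 1.24409
Rt = 124.409 ohm

124.409 ohm


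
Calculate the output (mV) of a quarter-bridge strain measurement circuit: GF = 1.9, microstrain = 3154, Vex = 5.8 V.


Quarter bridge output: Vout = (GF * epsilon * Vex) / 4.
Vout = (1.9 * 3154e-6 * 5.8) / 4
Vout = 0.03475708 / 4 V
Vout = 0.00868927 V = 8.6893 mV

8.6893 mV


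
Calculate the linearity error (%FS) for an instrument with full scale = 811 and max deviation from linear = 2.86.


Linearity error = (max deviation / full scale) * 100%.
Linearity = (2.86 / 811) * 100
Linearity = 0.353 %FS

0.353 %FS


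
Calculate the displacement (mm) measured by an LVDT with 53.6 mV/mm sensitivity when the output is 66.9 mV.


Displacement = Vout / sensitivity.
d = 66.9 / 53.6
d = 1.248 mm

1.248 mm


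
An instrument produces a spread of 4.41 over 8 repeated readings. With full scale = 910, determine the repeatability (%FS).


Repeatability = (spread / full scale) * 100%.
R = (4.41 / 910) * 100
R = 0.485 %FS

0.485 %FS


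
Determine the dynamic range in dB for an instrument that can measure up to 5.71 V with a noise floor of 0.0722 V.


Dynamic range = 20 * log10(Vmax / Vnoise).
DR = 20 * log10(5.71 / 0.0722)
DR = 20 * log10(79.09)
DR = 37.96 dB

37.96 dB


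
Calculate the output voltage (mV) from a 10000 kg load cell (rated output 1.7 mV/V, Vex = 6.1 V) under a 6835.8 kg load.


Vout = rated_output * Vex * (load / capacity).
Vout = 1.7 * 6.1 * (6835.8 / 10000)
Vout = 1.7 * 6.1 * 0.68358
Vout = 7.089 mV

7.089 mV


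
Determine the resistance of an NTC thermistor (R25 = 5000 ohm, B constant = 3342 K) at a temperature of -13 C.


NTC thermistor equation: Rt = R25 * exp(B * (1/T - 1/T25)).
T in Kelvin: 260.15 K, T25 = 298.15 K
1/T - 1/T25 = 1/260.15 - 1/298.15 = 0.00048992
B * (1/T - 1/T25) = 3342 * 0.00048992 = 1.6373
Rt = 5000 * exp(1.6373) = 25706.7 ohm

25706.7 ohm


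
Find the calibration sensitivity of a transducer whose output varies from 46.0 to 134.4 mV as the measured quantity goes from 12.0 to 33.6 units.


Sensitivity = (y2 - y1) / (x2 - x1).
S = (134.4 - 46.0) / (33.6 - 12.0)
S = 88.4 / 21.6
S = 4.0926 mV/unit

4.0926 mV/unit


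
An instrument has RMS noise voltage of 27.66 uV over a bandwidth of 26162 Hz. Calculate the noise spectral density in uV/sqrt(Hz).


Noise spectral density = Vrms / sqrt(BW).
NSD = 27.66 / sqrt(26162)
NSD = 27.66 / 161.7467
NSD = 0.171 uV/sqrt(Hz)

0.171 uV/sqrt(Hz)


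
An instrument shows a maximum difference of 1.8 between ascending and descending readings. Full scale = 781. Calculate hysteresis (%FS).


Hysteresis = (max difference / full scale) * 100%.
H = (1.8 / 781) * 100
H = 0.23 %FS

0.23 %FS


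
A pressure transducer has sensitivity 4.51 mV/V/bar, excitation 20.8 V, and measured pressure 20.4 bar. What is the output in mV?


Output = sensitivity * Vex * P.
Vout = 4.51 * 20.8 * 20.4
Vout = 93.808 * 20.4
Vout = 1913.68 mV

1913.68 mV


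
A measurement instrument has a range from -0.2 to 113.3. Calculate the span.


Span = upper range - lower range.
Span = 113.3 - (-0.2)
Span = 113.5

113.5


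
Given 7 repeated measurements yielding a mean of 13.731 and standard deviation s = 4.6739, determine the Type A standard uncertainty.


The standard uncertainty for Type A evaluation is u = s / sqrt(n).
u = 4.6739 / sqrt(7)
u = 4.6739 / 2.6458
u = 1.7666

1.7666


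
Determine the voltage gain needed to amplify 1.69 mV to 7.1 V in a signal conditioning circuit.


Gain = Vout / Vin (converting to same units).
G = 7.1 V / 1.69 mV
G = 7100.0 mV / 1.69 mV
G = 4201.18

4201.18


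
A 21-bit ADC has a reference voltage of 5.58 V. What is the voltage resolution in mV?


The resolution (LSB) of an ADC is Vref / 2^n.
LSB = 5.58 / 2^21
LSB = 5.58 / 2097152
LSB = 2.66e-06 V = 0.00266075 mV

0.00266075 mV


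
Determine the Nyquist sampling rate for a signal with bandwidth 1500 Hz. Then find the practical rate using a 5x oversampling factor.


By Nyquist theorem, fs_min = 2 * fmax.
fs_min = 2 * 1500 = 3000 Hz
Practical rate = 5 * fs_min = 5 * 3000 = 15000 Hz

fs_min = 3000 Hz, fs_practical = 15000 Hz


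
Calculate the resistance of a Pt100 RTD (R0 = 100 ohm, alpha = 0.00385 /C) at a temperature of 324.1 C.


The RTD equation: Rt = R0 * (1 + alpha * T).
Rt = 100 * (1 + 0.00385 * 324.1)
Rt = 100 * (1 + 1.247785)
Rt = 100 * 2.247785
Rt = 224.779 ohm

224.779 ohm


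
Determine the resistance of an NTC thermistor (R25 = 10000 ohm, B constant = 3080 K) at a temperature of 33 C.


NTC thermistor equation: Rt = R25 * exp(B * (1/T - 1/T25)).
T in Kelvin: 306.15 K, T25 = 298.15 K
1/T - 1/T25 = 1/306.15 - 1/298.15 = -8.764e-05
B * (1/T - 1/T25) = 3080 * -8.764e-05 = -0.2699
Rt = 10000 * exp(-0.2699) = 7634.2 ohm

7634.2 ohm


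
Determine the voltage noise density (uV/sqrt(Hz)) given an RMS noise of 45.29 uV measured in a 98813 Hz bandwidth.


Noise spectral density = Vrms / sqrt(BW).
NSD = 45.29 / sqrt(98813)
NSD = 45.29 / 314.3454
NSD = 0.1441 uV/sqrt(Hz)

0.1441 uV/sqrt(Hz)


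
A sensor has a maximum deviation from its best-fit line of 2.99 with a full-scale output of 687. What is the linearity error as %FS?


Linearity error = (max deviation / full scale) * 100%.
Linearity = (2.99 / 687) * 100
Linearity = 0.435 %FS

0.435 %FS


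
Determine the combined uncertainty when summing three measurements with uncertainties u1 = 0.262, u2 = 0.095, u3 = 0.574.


For a sum of independent quantities, uc = sqrt(u1^2 + u2^2 + u3^2).
uc = sqrt(0.262^2 + 0.095^2 + 0.574^2)
uc = sqrt(0.068644 + 0.009025 + 0.329476)
uc = 0.6381

0.6381


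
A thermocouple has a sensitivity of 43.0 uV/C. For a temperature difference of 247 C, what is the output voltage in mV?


The thermocouple output V = sensitivity * dT.
V = 43.0 uV/C * 247 C
V = 10621.0 uV
V = 10.621 mV

10.621 mV


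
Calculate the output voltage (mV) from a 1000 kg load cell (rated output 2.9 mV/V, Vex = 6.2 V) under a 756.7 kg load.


Vout = rated_output * Vex * (load / capacity).
Vout = 2.9 * 6.2 * (756.7 / 1000)
Vout = 2.9 * 6.2 * 0.7567
Vout = 13.605 mV

13.605 mV


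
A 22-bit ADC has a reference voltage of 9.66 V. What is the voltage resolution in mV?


The resolution (LSB) of an ADC is Vref / 2^n.
LSB = 9.66 / 2^22
LSB = 9.66 / 4194304
LSB = 2.3e-06 V = 0.00230312 mV

0.00230312 mV


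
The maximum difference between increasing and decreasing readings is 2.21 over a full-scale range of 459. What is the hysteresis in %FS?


Hysteresis = (max difference / full scale) * 100%.
H = (2.21 / 459) * 100
H = 0.481 %FS

0.481 %FS


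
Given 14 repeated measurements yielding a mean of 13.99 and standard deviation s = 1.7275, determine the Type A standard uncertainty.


The standard uncertainty for Type A evaluation is u = s / sqrt(n).
u = 1.7275 / sqrt(14)
u = 1.7275 / 3.7417
u = 0.4617

0.4617


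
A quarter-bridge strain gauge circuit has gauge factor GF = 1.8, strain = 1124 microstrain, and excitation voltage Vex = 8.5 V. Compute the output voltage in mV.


Quarter bridge output: Vout = (GF * epsilon * Vex) / 4.
Vout = (1.8 * 1124e-6 * 8.5) / 4
Vout = 0.0171972 / 4 V
Vout = 0.0042993 V = 4.2993 mV

4.2993 mV


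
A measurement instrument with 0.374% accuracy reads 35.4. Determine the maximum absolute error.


Absolute error = (accuracy% / 100) * reading.
Error = (0.374 / 100) * 35.4
Error = 0.00374 * 35.4
Error = 0.1324

0.1324


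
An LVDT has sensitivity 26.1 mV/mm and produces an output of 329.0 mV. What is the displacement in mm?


Displacement = Vout / sensitivity.
d = 329.0 / 26.1
d = 12.605 mm

12.605 mm


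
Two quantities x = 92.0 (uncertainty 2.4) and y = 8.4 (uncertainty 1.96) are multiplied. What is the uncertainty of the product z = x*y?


For a product z = x*y, the relative uncertainty is:
uz/z = sqrt((ux/x)^2 + (uy/y)^2)
Relative uncertainties: ux/x = 2.4/92.0 = 0.026087
uy/y = 1.96/8.4 = 0.233333
z = 92.0 * 8.4 = 772.8
uz = 772.8 * sqrt(0.026087^2 + 0.233333^2) = 181.443

181.443


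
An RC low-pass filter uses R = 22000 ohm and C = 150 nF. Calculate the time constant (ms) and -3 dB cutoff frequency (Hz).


Time constant: tau = R * C.
tau = 22000 * 1.50e-07 = 0.0033 s
tau = 3.3 ms
Cutoff frequency: fc = 1 / (2*pi*R*C).
fc = 1 / (2*pi*0.0033) = 48.23 Hz

tau = 3.3 ms, fc = 48.23 Hz


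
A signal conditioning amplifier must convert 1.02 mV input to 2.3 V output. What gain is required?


Gain = Vout / Vin (converting to same units).
G = 2.3 V / 1.02 mV
G = 2300.0 mV / 1.02 mV
G = 2254.9

2254.9


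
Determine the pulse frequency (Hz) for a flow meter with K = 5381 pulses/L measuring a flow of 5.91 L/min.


Frequency = K * Q / 60 (converting L/min to L/s).
f = 5381 * 5.91 / 60
f = 31801.71 / 60
f = 530.03 Hz

530.03 Hz


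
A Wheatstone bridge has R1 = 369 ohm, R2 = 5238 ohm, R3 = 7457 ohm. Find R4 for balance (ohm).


At balance: R1*R4 = R2*R3, so R4 = R2*R3/R1.
R4 = 5238 * 7457 / 369
R4 = 39059766 / 369
R4 = 105853.02 ohm

105853.02 ohm


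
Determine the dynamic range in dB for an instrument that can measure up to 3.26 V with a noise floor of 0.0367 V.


Dynamic range = 20 * log10(Vmax / Vnoise).
DR = 20 * log10(3.26 / 0.0367)
DR = 20 * log10(88.83)
DR = 38.97 dB

38.97 dB


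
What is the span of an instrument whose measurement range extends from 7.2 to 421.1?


Span = upper range - lower range.
Span = 421.1 - (7.2)
Span = 413.9

413.9


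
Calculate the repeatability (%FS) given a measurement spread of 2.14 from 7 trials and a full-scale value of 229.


Repeatability = (spread / full scale) * 100%.
R = (2.14 / 229) * 100
R = 0.934 %FS

0.934 %FS


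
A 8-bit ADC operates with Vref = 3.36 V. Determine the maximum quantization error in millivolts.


The maximum quantization error is +/- LSB/2.
LSB = Vref / 2^n = 3.36 / 256 = 0.013125 V
Max error = LSB / 2 = 0.013125 / 2 = 0.0065625 V
Max error = 6.5625 mV

6.5625 mV


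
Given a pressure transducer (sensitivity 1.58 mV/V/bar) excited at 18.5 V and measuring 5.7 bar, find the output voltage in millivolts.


Output = sensitivity * Vex * P.
Vout = 1.58 * 18.5 * 5.7
Vout = 29.23 * 5.7
Vout = 166.61 mV

166.61 mV


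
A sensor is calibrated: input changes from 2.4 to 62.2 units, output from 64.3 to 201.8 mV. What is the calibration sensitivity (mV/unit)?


Sensitivity = (y2 - y1) / (x2 - x1).
S = (201.8 - 64.3) / (62.2 - 2.4)
S = 137.5 / 59.8
S = 2.2993 mV/unit

2.2993 mV/unit


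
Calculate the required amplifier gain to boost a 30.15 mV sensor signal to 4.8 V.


Gain = Vout / Vin (converting to same units).
G = 4.8 V / 30.15 mV
G = 4800.0 mV / 30.15 mV
G = 159.2

159.2


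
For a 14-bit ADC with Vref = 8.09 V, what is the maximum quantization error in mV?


The maximum quantization error is +/- LSB/2.
LSB = Vref / 2^n = 8.09 / 16384 = 0.00049377 V
Max error = LSB / 2 = 0.00049377 / 2 = 0.00024689 V
Max error = 0.2469 mV

0.2469 mV


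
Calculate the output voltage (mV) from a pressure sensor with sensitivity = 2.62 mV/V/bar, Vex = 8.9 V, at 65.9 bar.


Output = sensitivity * Vex * P.
Vout = 2.62 * 8.9 * 65.9
Vout = 23.318 * 65.9
Vout = 1536.66 mV

1536.66 mV


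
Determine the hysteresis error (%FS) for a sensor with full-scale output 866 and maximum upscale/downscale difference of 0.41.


Hysteresis = (max difference / full scale) * 100%.
H = (0.41 / 866) * 100
H = 0.047 %FS

0.047 %FS


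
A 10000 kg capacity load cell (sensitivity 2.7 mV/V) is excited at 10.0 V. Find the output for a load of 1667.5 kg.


Vout = rated_output * Vex * (load / capacity).
Vout = 2.7 * 10.0 * (1667.5 / 10000)
Vout = 2.7 * 10.0 * 0.16675
Vout = 4.502 mV

4.502 mV


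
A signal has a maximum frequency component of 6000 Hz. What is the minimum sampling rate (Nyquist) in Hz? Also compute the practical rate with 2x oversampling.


By Nyquist theorem, fs_min = 2 * fmax.
fs_min = 2 * 6000 = 12000 Hz
Practical rate = 2 * fs_min = 2 * 12000 = 24000 Hz

fs_min = 12000 Hz, fs_practical = 24000 Hz


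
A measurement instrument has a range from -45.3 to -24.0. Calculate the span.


Span = upper range - lower range.
Span = -24.0 - (-45.3)
Span = 21.3

21.3


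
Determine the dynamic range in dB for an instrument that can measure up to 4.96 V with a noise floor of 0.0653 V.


Dynamic range = 20 * log10(Vmax / Vnoise).
DR = 20 * log10(4.96 / 0.0653)
DR = 20 * log10(75.96)
DR = 37.61 dB

37.61 dB


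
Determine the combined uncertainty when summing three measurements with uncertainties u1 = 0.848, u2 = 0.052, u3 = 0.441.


For a sum of independent quantities, uc = sqrt(u1^2 + u2^2 + u3^2).
uc = sqrt(0.848^2 + 0.052^2 + 0.441^2)
uc = sqrt(0.719104 + 0.002704 + 0.194481)
uc = 0.9572

0.9572


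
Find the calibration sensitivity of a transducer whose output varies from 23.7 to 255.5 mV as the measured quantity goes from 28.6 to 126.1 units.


Sensitivity = (y2 - y1) / (x2 - x1).
S = (255.5 - 23.7) / (126.1 - 28.6)
S = 231.8 / 97.5
S = 2.3774 mV/unit

2.3774 mV/unit


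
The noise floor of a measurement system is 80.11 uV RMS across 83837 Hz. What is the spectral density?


Noise spectral density = Vrms / sqrt(BW).
NSD = 80.11 / sqrt(83837)
NSD = 80.11 / 289.5462
NSD = 0.2767 uV/sqrt(Hz)

0.2767 uV/sqrt(Hz)


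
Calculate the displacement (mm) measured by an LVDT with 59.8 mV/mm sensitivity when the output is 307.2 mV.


Displacement = Vout / sensitivity.
d = 307.2 / 59.8
d = 5.137 mm

5.137 mm


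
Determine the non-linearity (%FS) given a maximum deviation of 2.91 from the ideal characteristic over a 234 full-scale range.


Linearity error = (max deviation / full scale) * 100%.
Linearity = (2.91 / 234) * 100
Linearity = 1.244 %FS

1.244 %FS


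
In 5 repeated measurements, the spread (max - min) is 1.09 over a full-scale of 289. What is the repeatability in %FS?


Repeatability = (spread / full scale) * 100%.
R = (1.09 / 289) * 100
R = 0.377 %FS

0.377 %FS


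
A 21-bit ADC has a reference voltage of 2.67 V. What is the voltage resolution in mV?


The resolution (LSB) of an ADC is Vref / 2^n.
LSB = 2.67 / 2^21
LSB = 2.67 / 2097152
LSB = 1.27e-06 V = 0.00127316 mV

0.00127316 mV


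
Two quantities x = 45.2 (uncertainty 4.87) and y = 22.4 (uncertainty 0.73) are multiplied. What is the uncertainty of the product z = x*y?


For a product z = x*y, the relative uncertainty is:
uz/z = sqrt((ux/x)^2 + (uy/y)^2)
Relative uncertainties: ux/x = 4.87/45.2 = 0.107743
uy/y = 0.73/22.4 = 0.032589
z = 45.2 * 22.4 = 1012.5
uz = 1012.5 * sqrt(0.107743^2 + 0.032589^2) = 113.969

113.969


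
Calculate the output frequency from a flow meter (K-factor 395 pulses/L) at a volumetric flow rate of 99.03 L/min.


Frequency = K * Q / 60 (converting L/min to L/s).
f = 395 * 99.03 / 60
f = 39116.85 / 60
f = 651.95 Hz

651.95 Hz


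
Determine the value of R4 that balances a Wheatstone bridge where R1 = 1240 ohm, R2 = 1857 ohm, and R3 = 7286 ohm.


At balance: R1*R4 = R2*R3, so R4 = R2*R3/R1.
R4 = 1857 * 7286 / 1240
R4 = 13530102 / 1240
R4 = 10911.37 ohm

10911.37 ohm


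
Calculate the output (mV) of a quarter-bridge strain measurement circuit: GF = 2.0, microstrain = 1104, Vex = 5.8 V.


Quarter bridge output: Vout = (GF * epsilon * Vex) / 4.
Vout = (2.0 * 1104e-6 * 5.8) / 4
Vout = 0.0128064 / 4 V
Vout = 0.0032016 V = 3.2016 mV

3.2016 mV


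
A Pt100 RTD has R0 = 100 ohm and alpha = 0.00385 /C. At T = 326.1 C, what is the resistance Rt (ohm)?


The RTD equation: Rt = R0 * (1 + alpha * T).
Rt = 100 * (1 + 0.00385 * 326.1)
Rt = 100 * (1 + 1.255485)
Rt = 100 * 2.255485
Rt = 225.549 ohm

225.549 ohm


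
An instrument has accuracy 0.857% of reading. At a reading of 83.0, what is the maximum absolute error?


Absolute error = (accuracy% / 100) * reading.
Error = (0.857 / 100) * 83.0
Error = 0.00857 * 83.0
Error = 0.7113

0.7113


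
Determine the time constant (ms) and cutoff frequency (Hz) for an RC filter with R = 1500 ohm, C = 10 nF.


Time constant: tau = R * C.
tau = 1500 * 1.00e-08 = 1.5e-05 s
tau = 0.015 ms
Cutoff frequency: fc = 1 / (2*pi*R*C).
fc = 1 / (2*pi*1.5e-05) = 10610.33 Hz

tau = 0.015 ms, fc = 10610.33 Hz


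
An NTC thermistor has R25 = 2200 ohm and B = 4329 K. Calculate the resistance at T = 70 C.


NTC thermistor equation: Rt = R25 * exp(B * (1/T - 1/T25)).
T in Kelvin: 343.15 K, T25 = 298.15 K
1/T - 1/T25 = 1/343.15 - 1/298.15 = -0.00043984
B * (1/T - 1/T25) = 4329 * -0.00043984 = -1.9041
Rt = 2200 * exp(-1.9041) = 327.7 ohm

327.7 ohm


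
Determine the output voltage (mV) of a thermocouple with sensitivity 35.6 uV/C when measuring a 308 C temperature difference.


The thermocouple output V = sensitivity * dT.
V = 35.6 uV/C * 308 C
V = 10964.8 uV
V = 10.965 mV

10.965 mV


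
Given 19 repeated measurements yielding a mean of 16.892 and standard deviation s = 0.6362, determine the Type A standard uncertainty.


The standard uncertainty for Type A evaluation is u = s / sqrt(n).
u = 0.6362 / sqrt(19)
u = 0.6362 / 4.3589
u = 0.146

0.146


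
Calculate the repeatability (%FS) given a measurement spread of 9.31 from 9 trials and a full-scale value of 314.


Repeatability = (spread / full scale) * 100%.
R = (9.31 / 314) * 100
R = 2.965 %FS

2.965 %FS


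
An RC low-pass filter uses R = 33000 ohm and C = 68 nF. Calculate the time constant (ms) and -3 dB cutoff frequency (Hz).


Time constant: tau = R * C.
tau = 33000 * 6.80e-08 = 0.002244 s
tau = 2.244 ms
Cutoff frequency: fc = 1 / (2*pi*R*C).
fc = 1 / (2*pi*0.002244) = 70.92 Hz

tau = 2.244 ms, fc = 70.92 Hz


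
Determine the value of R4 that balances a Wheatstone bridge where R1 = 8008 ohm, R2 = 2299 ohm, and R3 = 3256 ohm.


At balance: R1*R4 = R2*R3, so R4 = R2*R3/R1.
R4 = 2299 * 3256 / 8008
R4 = 7485544 / 8008
R4 = 934.76 ohm

934.76 ohm


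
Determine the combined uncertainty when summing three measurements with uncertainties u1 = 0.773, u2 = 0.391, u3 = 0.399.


For a sum of independent quantities, uc = sqrt(u1^2 + u2^2 + u3^2).
uc = sqrt(0.773^2 + 0.391^2 + 0.399^2)
uc = sqrt(0.597529 + 0.152881 + 0.159201)
uc = 0.9537

0.9537


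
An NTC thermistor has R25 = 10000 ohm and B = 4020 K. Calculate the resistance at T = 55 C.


NTC thermistor equation: Rt = R25 * exp(B * (1/T - 1/T25)).
T in Kelvin: 328.15 K, T25 = 298.15 K
1/T - 1/T25 = 1/328.15 - 1/298.15 = -0.00030663
B * (1/T - 1/T25) = 4020 * -0.00030663 = -1.2327
Rt = 10000 * exp(-1.2327) = 2915.2 ohm

2915.2 ohm


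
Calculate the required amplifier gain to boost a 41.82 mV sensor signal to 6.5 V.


Gain = Vout / Vin (converting to same units).
G = 6.5 V / 41.82 mV
G = 6500.0 mV / 41.82 mV
G = 155.43

155.43


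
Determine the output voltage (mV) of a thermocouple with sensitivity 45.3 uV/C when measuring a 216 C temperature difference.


The thermocouple output V = sensitivity * dT.
V = 45.3 uV/C * 216 C
V = 9784.8 uV
V = 9.785 mV

9.785 mV


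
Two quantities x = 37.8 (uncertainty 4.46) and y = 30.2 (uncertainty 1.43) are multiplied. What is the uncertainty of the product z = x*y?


For a product z = x*y, the relative uncertainty is:
uz/z = sqrt((ux/x)^2 + (uy/y)^2)
Relative uncertainties: ux/x = 4.46/37.8 = 0.117989
uy/y = 1.43/30.2 = 0.047351
z = 37.8 * 30.2 = 1141.6
uz = 1141.6 * sqrt(0.117989^2 + 0.047351^2) = 145.134

145.134


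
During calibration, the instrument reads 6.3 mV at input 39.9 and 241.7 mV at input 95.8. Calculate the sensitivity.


Sensitivity = (y2 - y1) / (x2 - x1).
S = (241.7 - 6.3) / (95.8 - 39.9)
S = 235.4 / 55.9
S = 4.2111 mV/unit

4.2111 mV/unit


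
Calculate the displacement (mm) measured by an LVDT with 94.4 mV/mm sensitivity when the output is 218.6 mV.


Displacement = Vout / sensitivity.
d = 218.6 / 94.4
d = 2.316 mm

2.316 mm


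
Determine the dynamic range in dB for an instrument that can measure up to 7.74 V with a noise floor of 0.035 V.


Dynamic range = 20 * log10(Vmax / Vnoise).
DR = 20 * log10(7.74 / 0.035)
DR = 20 * log10(221.14)
DR = 46.89 dB

46.89 dB


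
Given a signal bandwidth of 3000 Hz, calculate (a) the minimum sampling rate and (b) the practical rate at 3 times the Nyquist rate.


By Nyquist theorem, fs_min = 2 * fmax.
fs_min = 2 * 3000 = 6000 Hz
Practical rate = 3 * fs_min = 3 * 6000 = 18000 Hz

fs_min = 6000 Hz, fs_practical = 18000 Hz


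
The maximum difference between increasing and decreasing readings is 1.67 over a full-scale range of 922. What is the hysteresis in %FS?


Hysteresis = (max difference / full scale) * 100%.
H = (1.67 / 922) * 100
H = 0.181 %FS

0.181 %FS


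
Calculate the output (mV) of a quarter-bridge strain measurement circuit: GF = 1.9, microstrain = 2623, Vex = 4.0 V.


Quarter bridge output: Vout = (GF * epsilon * Vex) / 4.
Vout = (1.9 * 2623e-6 * 4.0) / 4
Vout = 0.0199348 / 4 V
Vout = 0.0049837 V = 4.9837 mV

4.9837 mV


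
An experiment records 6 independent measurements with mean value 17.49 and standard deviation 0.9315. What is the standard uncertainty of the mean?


The standard uncertainty for Type A evaluation is u = s / sqrt(n).
u = 0.9315 / sqrt(6)
u = 0.9315 / 2.4495
u = 0.3803

0.3803


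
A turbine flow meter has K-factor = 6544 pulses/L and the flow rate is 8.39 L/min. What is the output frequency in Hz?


Frequency = K * Q / 60 (converting L/min to L/s).
f = 6544 * 8.39 / 60
f = 54904.16 / 60
f = 915.07 Hz

915.07 Hz


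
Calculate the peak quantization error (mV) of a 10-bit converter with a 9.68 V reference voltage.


The maximum quantization error is +/- LSB/2.
LSB = Vref / 2^n = 9.68 / 1024 = 0.00945312 V
Max error = LSB / 2 = 0.00945312 / 2 = 0.00472656 V
Max error = 4.7266 mV

4.7266 mV


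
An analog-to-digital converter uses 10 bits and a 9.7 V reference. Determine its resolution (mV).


The resolution (LSB) of an ADC is Vref / 2^n.
LSB = 9.7 / 2^10
LSB = 9.7 / 1024
LSB = 0.00947266 V = 9.47265625 mV

9.47265625 mV


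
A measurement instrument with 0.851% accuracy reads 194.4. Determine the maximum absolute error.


Absolute error = (accuracy% / 100) * reading.
Error = (0.851 / 100) * 194.4
Error = 0.00851 * 194.4
Error = 1.6543

1.6543


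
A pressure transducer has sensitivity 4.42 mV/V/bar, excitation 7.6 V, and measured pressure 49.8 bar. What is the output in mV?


Output = sensitivity * Vex * P.
Vout = 4.42 * 7.6 * 49.8
Vout = 33.592 * 49.8
Vout = 1672.88 mV

1672.88 mV


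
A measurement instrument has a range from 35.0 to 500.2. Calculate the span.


Span = upper range - lower range.
Span = 500.2 - (35.0)
Span = 465.2

465.2


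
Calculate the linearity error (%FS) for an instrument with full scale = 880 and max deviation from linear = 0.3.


Linearity error = (max deviation / full scale) * 100%.
Linearity = (0.3 / 880) * 100
Linearity = 0.034 %FS

0.034 %FS


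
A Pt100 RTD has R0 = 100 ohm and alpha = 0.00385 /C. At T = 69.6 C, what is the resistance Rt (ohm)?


The RTD equation: Rt = R0 * (1 + alpha * T).
Rt = 100 * (1 + 0.00385 * 69.6)
Rt = 100 * (1 + 0.26796)
Rt = 100 * 1.26796
Rt = 126.796 ohm

126.796 ohm


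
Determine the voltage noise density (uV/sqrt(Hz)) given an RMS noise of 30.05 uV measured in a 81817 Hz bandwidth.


Noise spectral density = Vrms / sqrt(BW).
NSD = 30.05 / sqrt(81817)
NSD = 30.05 / 286.0367
NSD = 0.1051 uV/sqrt(Hz)

0.1051 uV/sqrt(Hz)


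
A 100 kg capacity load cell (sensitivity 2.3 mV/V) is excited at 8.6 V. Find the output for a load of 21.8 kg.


Vout = rated_output * Vex * (load / capacity).
Vout = 2.3 * 8.6 * (21.8 / 100)
Vout = 2.3 * 8.6 * 0.218
Vout = 4.312 mV

4.312 mV


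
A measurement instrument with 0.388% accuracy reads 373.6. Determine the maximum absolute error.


Absolute error = (accuracy% / 100) * reading.
Error = (0.388 / 100) * 373.6
Error = 0.00388 * 373.6
Error = 1.4496

1.4496


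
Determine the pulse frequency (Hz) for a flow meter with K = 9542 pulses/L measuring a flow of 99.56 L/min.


Frequency = K * Q / 60 (converting L/min to L/s).
f = 9542 * 99.56 / 60
f = 950001.52 / 60
f = 15833.36 Hz

15833.36 Hz


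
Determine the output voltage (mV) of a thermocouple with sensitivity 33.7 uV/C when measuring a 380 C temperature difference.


The thermocouple output V = sensitivity * dT.
V = 33.7 uV/C * 380 C
V = 12806.0 uV
V = 12.806 mV

12.806 mV


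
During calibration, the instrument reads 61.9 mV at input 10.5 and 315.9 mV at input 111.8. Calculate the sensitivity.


Sensitivity = (y2 - y1) / (x2 - x1).
S = (315.9 - 61.9) / (111.8 - 10.5)
S = 254.0 / 101.3
S = 2.5074 mV/unit

2.5074 mV/unit


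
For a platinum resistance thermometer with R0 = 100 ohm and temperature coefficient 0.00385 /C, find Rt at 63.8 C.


The RTD equation: Rt = R0 * (1 + alpha * T).
Rt = 100 * (1 + 0.00385 * 63.8)
Rt = 100 * (1 + 0.24563)
Rt = 100 * 1.24563
Rt = 124.563 ohm

124.563 ohm


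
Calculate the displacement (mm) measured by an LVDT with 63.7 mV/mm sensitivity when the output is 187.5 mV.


Displacement = Vout / sensitivity.
d = 187.5 / 63.7
d = 2.943 mm

2.943 mm


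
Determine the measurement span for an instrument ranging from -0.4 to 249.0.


Span = upper range - lower range.
Span = 249.0 - (-0.4)
Span = 249.4

249.4


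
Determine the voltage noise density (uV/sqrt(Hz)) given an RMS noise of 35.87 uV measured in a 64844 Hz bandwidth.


Noise spectral density = Vrms / sqrt(BW).
NSD = 35.87 / sqrt(64844)
NSD = 35.87 / 254.6449
NSD = 0.1409 uV/sqrt(Hz)

0.1409 uV/sqrt(Hz)


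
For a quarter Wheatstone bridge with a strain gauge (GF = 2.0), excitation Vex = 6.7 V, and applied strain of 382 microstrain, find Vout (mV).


Quarter bridge output: Vout = (GF * epsilon * Vex) / 4.
Vout = (2.0 * 382e-6 * 6.7) / 4
Vout = 0.0051188 / 4 V
Vout = 0.0012797 V = 1.2797 mV

1.2797 mV


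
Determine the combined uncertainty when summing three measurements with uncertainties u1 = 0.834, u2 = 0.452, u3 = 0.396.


For a sum of independent quantities, uc = sqrt(u1^2 + u2^2 + u3^2).
uc = sqrt(0.834^2 + 0.452^2 + 0.396^2)
uc = sqrt(0.695556 + 0.204304 + 0.156816)
uc = 1.0279

1.0279


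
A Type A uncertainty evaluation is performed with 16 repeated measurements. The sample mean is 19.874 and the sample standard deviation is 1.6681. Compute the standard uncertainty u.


The standard uncertainty for Type A evaluation is u = s / sqrt(n).
u = 1.6681 / sqrt(16)
u = 1.6681 / 4.0
u = 0.417

0.417


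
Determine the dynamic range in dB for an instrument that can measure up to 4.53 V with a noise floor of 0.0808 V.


Dynamic range = 20 * log10(Vmax / Vnoise).
DR = 20 * log10(4.53 / 0.0808)
DR = 20 * log10(56.06)
DR = 34.97 dB

34.97 dB


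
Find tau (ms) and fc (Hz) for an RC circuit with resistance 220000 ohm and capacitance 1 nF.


Time constant: tau = R * C.
tau = 220000 * 1.00e-09 = 0.00022 s
tau = 0.22 ms
Cutoff frequency: fc = 1 / (2*pi*R*C).
fc = 1 / (2*pi*0.00022) = 723.43 Hz

tau = 0.22 ms, fc = 723.43 Hz


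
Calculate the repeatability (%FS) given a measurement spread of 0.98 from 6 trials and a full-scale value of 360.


Repeatability = (spread / full scale) * 100%.
R = (0.98 / 360) * 100
R = 0.272 %FS

0.272 %FS


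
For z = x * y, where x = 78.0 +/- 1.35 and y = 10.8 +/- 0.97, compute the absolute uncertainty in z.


For a product z = x*y, the relative uncertainty is:
uz/z = sqrt((ux/x)^2 + (uy/y)^2)
Relative uncertainties: ux/x = 1.35/78.0 = 0.017308
uy/y = 0.97/10.8 = 0.089815
z = 78.0 * 10.8 = 842.4
uz = 842.4 * sqrt(0.017308^2 + 0.089815^2) = 77.052

77.052


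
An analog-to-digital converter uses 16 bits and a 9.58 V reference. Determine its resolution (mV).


The resolution (LSB) of an ADC is Vref / 2^n.
LSB = 9.58 / 2^16
LSB = 9.58 / 65536
LSB = 0.00014618 V = 0.1461792 mV

0.1461792 mV


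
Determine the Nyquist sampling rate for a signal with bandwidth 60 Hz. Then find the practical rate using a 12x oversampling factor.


By Nyquist theorem, fs_min = 2 * fmax.
fs_min = 2 * 60 = 120 Hz
Practical rate = 12 * fs_min = 12 * 120 = 1440 Hz

fs_min = 120 Hz, fs_practical = 1440 Hz


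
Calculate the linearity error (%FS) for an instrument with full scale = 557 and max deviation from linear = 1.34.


Linearity error = (max deviation / full scale) * 100%.
Linearity = (1.34 / 557) * 100
Linearity = 0.241 %FS

0.241 %FS


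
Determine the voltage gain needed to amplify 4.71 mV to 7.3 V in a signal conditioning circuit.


Gain = Vout / Vin (converting to same units).
G = 7.3 V / 4.71 mV
G = 7300.0 mV / 4.71 mV
G = 1549.89

1549.89


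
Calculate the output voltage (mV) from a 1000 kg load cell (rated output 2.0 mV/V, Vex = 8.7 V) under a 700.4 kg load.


Vout = rated_output * Vex * (load / capacity).
Vout = 2.0 * 8.7 * (700.4 / 1000)
Vout = 2.0 * 8.7 * 0.7004
Vout = 12.187 mV

12.187 mV


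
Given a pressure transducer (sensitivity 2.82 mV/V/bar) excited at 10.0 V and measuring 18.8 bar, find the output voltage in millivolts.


Output = sensitivity * Vex * P.
Vout = 2.82 * 10.0 * 18.8
Vout = 28.2 * 18.8
Vout = 530.16 mV

530.16 mV


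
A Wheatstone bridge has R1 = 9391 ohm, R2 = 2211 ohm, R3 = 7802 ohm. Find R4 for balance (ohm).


At balance: R1*R4 = R2*R3, so R4 = R2*R3/R1.
R4 = 2211 * 7802 / 9391
R4 = 17250222 / 9391
R4 = 1836.89 ohm

1836.89 ohm


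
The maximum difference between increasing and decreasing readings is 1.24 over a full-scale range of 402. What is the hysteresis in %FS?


Hysteresis = (max difference / full scale) * 100%.
H = (1.24 / 402) * 100
H = 0.308 %FS

0.308 %FS


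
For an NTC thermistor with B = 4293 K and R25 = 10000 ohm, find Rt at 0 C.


NTC thermistor equation: Rt = R25 * exp(B * (1/T - 1/T25)).
T in Kelvin: 273.15 K, T25 = 298.15 K
1/T - 1/T25 = 1/273.15 - 1/298.15 = 0.00030698
B * (1/T - 1/T25) = 4293 * 0.00030698 = 1.3178
Rt = 10000 * exp(1.3178) = 37353.7 ohm

37353.7 ohm


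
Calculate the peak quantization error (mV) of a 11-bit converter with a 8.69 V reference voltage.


The maximum quantization error is +/- LSB/2.
LSB = Vref / 2^n = 8.69 / 2048 = 0.00424316 V
Max error = LSB / 2 = 0.00424316 / 2 = 0.00212158 V
Max error = 2.1216 mV

2.1216 mV


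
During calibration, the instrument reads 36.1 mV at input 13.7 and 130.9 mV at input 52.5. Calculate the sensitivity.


Sensitivity = (y2 - y1) / (x2 - x1).
S = (130.9 - 36.1) / (52.5 - 13.7)
S = 94.8 / 38.8
S = 2.4433 mV/unit

2.4433 mV/unit


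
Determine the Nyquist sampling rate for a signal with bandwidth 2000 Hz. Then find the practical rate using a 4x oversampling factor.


By Nyquist theorem, fs_min = 2 * fmax.
fs_min = 2 * 2000 = 4000 Hz
Practical rate = 4 * fs_min = 4 * 4000 = 16000 Hz

fs_min = 4000 Hz, fs_practical = 16000 Hz


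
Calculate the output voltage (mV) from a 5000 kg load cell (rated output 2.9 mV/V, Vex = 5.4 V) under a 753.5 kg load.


Vout = rated_output * Vex * (load / capacity).
Vout = 2.9 * 5.4 * (753.5 / 5000)
Vout = 2.9 * 5.4 * 0.1507
Vout = 2.36 mV

2.36 mV


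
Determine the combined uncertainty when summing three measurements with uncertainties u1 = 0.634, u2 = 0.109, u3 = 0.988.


For a sum of independent quantities, uc = sqrt(u1^2 + u2^2 + u3^2).
uc = sqrt(0.634^2 + 0.109^2 + 0.988^2)
uc = sqrt(0.401956 + 0.011881 + 0.976144)
uc = 1.179

1.179


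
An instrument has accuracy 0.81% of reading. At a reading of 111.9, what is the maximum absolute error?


Absolute error = (accuracy% / 100) * reading.
Error = (0.81 / 100) * 111.9
Error = 0.0081 * 111.9
Error = 0.9064

0.9064


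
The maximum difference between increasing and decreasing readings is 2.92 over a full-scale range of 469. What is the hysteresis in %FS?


Hysteresis = (max difference / full scale) * 100%.
H = (2.92 / 469) * 100
H = 0.623 %FS

0.623 %FS


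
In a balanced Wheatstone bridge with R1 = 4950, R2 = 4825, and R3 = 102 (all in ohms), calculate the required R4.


At balance: R1*R4 = R2*R3, so R4 = R2*R3/R1.
R4 = 4825 * 102 / 4950
R4 = 492150 / 4950
R4 = 99.42 ohm

99.42 ohm


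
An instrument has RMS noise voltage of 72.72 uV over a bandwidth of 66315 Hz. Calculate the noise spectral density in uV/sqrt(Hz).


Noise spectral density = Vrms / sqrt(BW).
NSD = 72.72 / sqrt(66315)
NSD = 72.72 / 257.517
NSD = 0.2824 uV/sqrt(Hz)

0.2824 uV/sqrt(Hz)


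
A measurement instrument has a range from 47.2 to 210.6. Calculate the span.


Span = upper range - lower range.
Span = 210.6 - (47.2)
Span = 163.4

163.4


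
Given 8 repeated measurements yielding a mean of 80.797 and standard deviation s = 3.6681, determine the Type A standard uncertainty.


The standard uncertainty for Type A evaluation is u = s / sqrt(n).
u = 3.6681 / sqrt(8)
u = 3.6681 / 2.8284
u = 1.2969

1.2969


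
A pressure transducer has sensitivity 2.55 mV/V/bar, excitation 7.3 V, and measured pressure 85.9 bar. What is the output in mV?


Output = sensitivity * Vex * P.
Vout = 2.55 * 7.3 * 85.9
Vout = 18.615 * 85.9
Vout = 1599.03 mV

1599.03 mV


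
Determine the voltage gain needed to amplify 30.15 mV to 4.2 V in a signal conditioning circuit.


Gain = Vout / Vin (converting to same units).
G = 4.2 V / 30.15 mV
G = 4200.0 mV / 30.15 mV
G = 139.3

139.3


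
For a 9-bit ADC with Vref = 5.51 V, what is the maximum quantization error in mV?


The maximum quantization error is +/- LSB/2.
LSB = Vref / 2^n = 5.51 / 512 = 0.01076172 V
Max error = LSB / 2 = 0.01076172 / 2 = 0.00538086 V
Max error = 5.3809 mV

5.3809 mV


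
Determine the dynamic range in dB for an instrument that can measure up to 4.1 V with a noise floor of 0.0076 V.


Dynamic range = 20 * log10(Vmax / Vnoise).
DR = 20 * log10(4.1 / 0.0076)
DR = 20 * log10(539.47)
DR = 54.64 dB

54.64 dB


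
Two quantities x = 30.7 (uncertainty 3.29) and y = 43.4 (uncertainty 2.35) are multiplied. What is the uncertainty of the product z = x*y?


For a product z = x*y, the relative uncertainty is:
uz/z = sqrt((ux/x)^2 + (uy/y)^2)
Relative uncertainties: ux/x = 3.29/30.7 = 0.107166
uy/y = 2.35/43.4 = 0.054147
z = 30.7 * 43.4 = 1332.4
uz = 1332.4 * sqrt(0.107166^2 + 0.054147^2) = 159.977

159.977


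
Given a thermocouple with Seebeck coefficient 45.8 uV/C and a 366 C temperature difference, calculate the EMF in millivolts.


The thermocouple output V = sensitivity * dT.
V = 45.8 uV/C * 366 C
V = 16762.8 uV
V = 16.763 mV

16.763 mV


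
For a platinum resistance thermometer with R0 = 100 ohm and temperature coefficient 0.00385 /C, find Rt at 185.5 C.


The RTD equation: Rt = R0 * (1 + alpha * T).
Rt = 100 * (1 + 0.00385 * 185.5)
Rt = 100 * (1 + 0.714175)
Rt = 100 * 1.714175
Rt = 171.417 ohm

171.417 ohm


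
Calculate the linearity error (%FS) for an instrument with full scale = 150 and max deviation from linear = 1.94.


Linearity error = (max deviation / full scale) * 100%.
Linearity = (1.94 / 150) * 100
Linearity = 1.293 %FS

1.293 %FS


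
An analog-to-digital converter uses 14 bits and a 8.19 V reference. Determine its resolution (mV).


The resolution (LSB) of an ADC is Vref / 2^n.
LSB = 8.19 / 2^14
LSB = 8.19 / 16384
LSB = 0.00049988 V = 0.49987793 mV

0.49987793 mV


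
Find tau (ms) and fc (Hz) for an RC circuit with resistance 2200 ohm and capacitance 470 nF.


Time constant: tau = R * C.
tau = 2200 * 4.70e-07 = 0.001034 s
tau = 1.034 ms
Cutoff frequency: fc = 1 / (2*pi*R*C).
fc = 1 / (2*pi*0.001034) = 153.92 Hz

tau = 1.034 ms, fc = 153.92 Hz


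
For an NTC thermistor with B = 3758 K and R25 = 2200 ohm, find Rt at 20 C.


NTC thermistor equation: Rt = R25 * exp(B * (1/T - 1/T25)).
T in Kelvin: 293.15 K, T25 = 298.15 K
1/T - 1/T25 = 1/293.15 - 1/298.15 = 5.721e-05
B * (1/T - 1/T25) = 3758 * 5.721e-05 = 0.215
Rt = 2200 * exp(0.215) = 2727.6 ohm

2727.6 ohm


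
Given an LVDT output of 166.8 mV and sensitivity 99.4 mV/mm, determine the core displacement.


Displacement = Vout / sensitivity.
d = 166.8 / 99.4
d = 1.678 mm

1.678 mm


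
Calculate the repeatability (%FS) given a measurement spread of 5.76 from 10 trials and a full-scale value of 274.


Repeatability = (spread / full scale) * 100%.
R = (5.76 / 274) * 100
R = 2.102 %FS

2.102 %FS


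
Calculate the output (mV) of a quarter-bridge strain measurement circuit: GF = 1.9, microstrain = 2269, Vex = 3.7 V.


Quarter bridge output: Vout = (GF * epsilon * Vex) / 4.
Vout = (1.9 * 2269e-6 * 3.7) / 4
Vout = 0.01595107 / 4 V
Vout = 0.00398777 V = 3.9878 mV

3.9878 mV


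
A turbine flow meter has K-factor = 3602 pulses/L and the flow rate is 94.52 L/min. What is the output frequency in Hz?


Frequency = K * Q / 60 (converting L/min to L/s).
f = 3602 * 94.52 / 60
f = 340461.04 / 60
f = 5674.35 Hz

5674.35 Hz


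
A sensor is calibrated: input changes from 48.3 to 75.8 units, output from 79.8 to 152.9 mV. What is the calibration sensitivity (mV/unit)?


Sensitivity = (y2 - y1) / (x2 - x1).
S = (152.9 - 79.8) / (75.8 - 48.3)
S = 73.1 / 27.5
S = 2.6582 mV/unit

2.6582 mV/unit


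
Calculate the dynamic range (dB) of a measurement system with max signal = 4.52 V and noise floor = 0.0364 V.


Dynamic range = 20 * log10(Vmax / Vnoise).
DR = 20 * log10(4.52 / 0.0364)
DR = 20 * log10(124.18)
DR = 41.88 dB

41.88 dB


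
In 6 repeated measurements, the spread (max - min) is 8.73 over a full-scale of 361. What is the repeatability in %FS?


Repeatability = (spread / full scale) * 100%.
R = (8.73 / 361) * 100
R = 2.418 %FS

2.418 %FS


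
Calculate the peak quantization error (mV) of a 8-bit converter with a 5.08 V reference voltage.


The maximum quantization error is +/- LSB/2.
LSB = Vref / 2^n = 5.08 / 256 = 0.01984375 V
Max error = LSB / 2 = 0.01984375 / 2 = 0.00992188 V
Max error = 9.9219 mV

9.9219 mV
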